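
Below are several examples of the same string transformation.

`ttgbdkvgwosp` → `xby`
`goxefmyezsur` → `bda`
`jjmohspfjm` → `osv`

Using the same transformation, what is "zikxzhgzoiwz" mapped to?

rfi

The pattern: shift every letter 9 places forward in the alphabet (wrapping around), then keep only the last 3 characters.
Doing the same to "zikxzhgzoiwz": "rfi".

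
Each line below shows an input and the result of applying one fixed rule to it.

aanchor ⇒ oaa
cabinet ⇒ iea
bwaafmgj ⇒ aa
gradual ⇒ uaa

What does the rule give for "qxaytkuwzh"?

ua

Each output is the input with this applied: sort the characters into reverse alphabetical order, then keep only the vowels.
Applying both steps to "qxaytkuwzh": "zyxwutqkha", then "ua".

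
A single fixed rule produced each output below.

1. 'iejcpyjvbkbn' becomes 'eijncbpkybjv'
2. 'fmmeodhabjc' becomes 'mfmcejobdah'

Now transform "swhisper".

wshriesp

In each case the input is transformed by: move the first character to the end, then take characters alternately from the front and the back (1st, last, 2nd, 2nd-last, ...).
On "swhisper": the first step gives "whispers", and the second then gives "wshriesp".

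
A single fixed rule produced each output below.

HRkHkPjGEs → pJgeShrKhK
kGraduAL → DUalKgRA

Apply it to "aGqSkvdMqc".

VDmQCAgQsK

The pattern: swap the front and back halves of the string, then flip the case of every letter.
Applying both steps to "aGqSkvdMqc": "vdMqcaGqSk", then "VDmQCAgQsK".
(Check on "kGraduAL": → "duALkGra" → "DUalKgRA" ✓)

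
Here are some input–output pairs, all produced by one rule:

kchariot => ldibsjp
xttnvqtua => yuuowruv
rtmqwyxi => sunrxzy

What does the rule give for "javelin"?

The rule is to delete the last character, then shift every letter 1 place forward in the alphabet (wrapping around).
On "javelin" that produces "kbwfmj".

kbwfmj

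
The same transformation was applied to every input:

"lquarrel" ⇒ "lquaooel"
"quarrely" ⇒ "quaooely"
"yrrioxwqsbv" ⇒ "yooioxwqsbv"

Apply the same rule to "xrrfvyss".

What's happening: replace every "r" with "o".
"xrrfvyss" → "xoofvyss".

xoofvyss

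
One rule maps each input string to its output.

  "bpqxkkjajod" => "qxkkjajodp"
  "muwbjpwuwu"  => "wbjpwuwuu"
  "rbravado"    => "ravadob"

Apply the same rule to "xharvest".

The transformation: delete the first character, then move the first character to the end.
Starting from "xharvest": after the first operation, "harvest"; after the second, "arvesth".

arvesth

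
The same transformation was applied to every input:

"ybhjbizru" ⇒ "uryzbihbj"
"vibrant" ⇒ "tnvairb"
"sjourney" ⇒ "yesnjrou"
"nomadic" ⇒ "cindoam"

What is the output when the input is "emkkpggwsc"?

csewmgkgkp

The transformation: move the last character to the front, then take characters alternately from the front and the back (1st, last, 2nd, 2nd-last, ...).
For "emkkpggwsc", step one produces "cemkkpggws"; step two turns that into "csewmgkgkp".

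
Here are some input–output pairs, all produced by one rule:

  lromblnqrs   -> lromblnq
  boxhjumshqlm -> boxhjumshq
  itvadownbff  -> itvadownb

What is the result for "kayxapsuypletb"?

What's happening: delete the last 2 characters.
For "kayxapsuypletb" the result is "kayxapsuyple".

kayxapsuyple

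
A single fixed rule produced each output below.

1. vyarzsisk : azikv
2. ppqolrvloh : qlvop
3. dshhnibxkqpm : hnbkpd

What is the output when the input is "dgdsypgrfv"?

dygfd

Each output is the input with this applied: keep every other character starting from the first (positions 1st, 3rd, 5th, ...), then move the first character to the end.
"dgdsypgrfv" → "dygfd".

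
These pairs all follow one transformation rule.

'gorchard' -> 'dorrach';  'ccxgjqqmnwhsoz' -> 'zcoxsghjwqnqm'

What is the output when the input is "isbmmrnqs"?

ssqbnmrm

Rule — take characters alternately from the front and the back (1st, last, 2nd, 2nd-last, ...), then delete the first character.
On "isbmmrnqs": the first step gives "issqbnmrm", and the second then gives "ssqbnmrm".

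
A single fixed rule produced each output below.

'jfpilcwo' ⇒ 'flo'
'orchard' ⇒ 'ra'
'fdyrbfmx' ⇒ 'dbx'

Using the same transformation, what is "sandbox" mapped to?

ab

The rule is to keep one character in every 3, starting at position 2 (positions 2nd, 5th, 8th, ...).
Doing the same to "sandbox": "ab".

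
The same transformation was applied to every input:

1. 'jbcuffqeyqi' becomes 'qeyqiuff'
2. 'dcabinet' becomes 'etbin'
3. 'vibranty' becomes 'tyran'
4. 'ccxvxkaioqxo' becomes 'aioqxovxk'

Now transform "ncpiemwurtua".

What's happening: delete the first 3 characters, then move the first 3 characters to the end (rotate left by 3).
Working it through for "ncpiemwurtua": intermediate "iemwurtua", final "wurtuaiem".
(Check on "ccxvxkaioqxo": → "vxkaioqxo" → "aioqxovxk" ✓)

wurtuaiem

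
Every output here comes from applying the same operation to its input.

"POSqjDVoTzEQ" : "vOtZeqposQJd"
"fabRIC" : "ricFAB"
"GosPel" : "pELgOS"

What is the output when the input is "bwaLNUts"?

nuTSBWAl

Each output is the input with this applied: flip the case of every letter, then swap the front and back halves of the string.
For "bwaLNUts" the result is "nuTSBWAl".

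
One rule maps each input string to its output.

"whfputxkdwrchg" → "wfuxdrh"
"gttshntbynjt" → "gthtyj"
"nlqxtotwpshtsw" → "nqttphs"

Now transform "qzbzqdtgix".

qbqti

Each output is the input with this applied: keep every other character starting from the first (positions 1st, 3rd, 5th, ...).
Doing the same to "qzbzqdtgix": "qbqti".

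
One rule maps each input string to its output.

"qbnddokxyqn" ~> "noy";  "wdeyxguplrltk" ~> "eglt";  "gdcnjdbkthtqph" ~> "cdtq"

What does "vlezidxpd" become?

edd

What's happening: keep one character in every 3, starting at position 3 (positions 3rd, 6th, 9th, ...).
Applying that to "vlezidxpd" gives "edd".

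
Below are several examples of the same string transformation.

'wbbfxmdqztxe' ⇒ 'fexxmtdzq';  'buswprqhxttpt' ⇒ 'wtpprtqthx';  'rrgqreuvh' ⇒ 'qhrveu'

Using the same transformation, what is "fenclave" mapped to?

celva

Each output is the input with this applied: delete the first 3 characters, then take characters alternately from the front and the back (1st, last, 2nd, 2nd-last, ...).
"fenclave" → "clave" → "celva".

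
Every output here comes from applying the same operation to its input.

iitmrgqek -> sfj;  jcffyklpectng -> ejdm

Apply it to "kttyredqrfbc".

Each output is the input with this applied: shift every letter 1 place backward in the alphabet (wrapping around), then keep one character in every 3, starting at position 3 (positions 3rd, 6th, 9th, ...).
Applying both steps to "kttyredqrfbc": "jssxqdcpqeab", then "sdqb".

sdqb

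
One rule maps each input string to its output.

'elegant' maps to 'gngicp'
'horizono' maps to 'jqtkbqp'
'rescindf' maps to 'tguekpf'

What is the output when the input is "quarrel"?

The pattern: shift every letter 2 places forward in the alphabet (wrapping around), then delete the last character.
On "quarrel": the first step gives "swcttgn", and the second then gives "swcttg".
(Check on "elegant": → "gngicpv" → "gngicp" ✓)

swcttg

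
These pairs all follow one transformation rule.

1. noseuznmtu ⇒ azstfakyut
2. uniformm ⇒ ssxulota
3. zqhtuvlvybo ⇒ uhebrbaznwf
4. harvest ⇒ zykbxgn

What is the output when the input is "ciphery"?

In each case the input is transformed by: shift every letter 6 places forward in the alphabet (wrapping around), then reverse the string.
Applying that to "ciphery" gives "exknvoi".

exknvoi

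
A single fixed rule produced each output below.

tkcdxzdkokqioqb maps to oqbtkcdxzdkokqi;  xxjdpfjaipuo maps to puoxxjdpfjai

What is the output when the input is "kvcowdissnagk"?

Each output is the input with this applied: move the last 3 characters to the front (rotate right by 3).
Applying that to "kvcowdissnagk" gives "agkkvcowdissn".

agkkvcowdissn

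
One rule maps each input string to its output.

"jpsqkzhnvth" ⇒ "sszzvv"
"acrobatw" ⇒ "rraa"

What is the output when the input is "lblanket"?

llkk

The transformation: keep one character in every 3, starting at position 3 (positions 3rd, 6th, 9th, ...), then double every character.
On "lblanket": the first step gives "lk", and the second then gives "llkk".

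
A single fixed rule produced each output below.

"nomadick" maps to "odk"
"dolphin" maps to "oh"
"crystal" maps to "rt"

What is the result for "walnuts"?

Looking at the pairs, the operation is to keep one character in every 3, starting at position 2 (positions 2nd, 5th, 8th, ...).
For "walnuts" the result is "au".

au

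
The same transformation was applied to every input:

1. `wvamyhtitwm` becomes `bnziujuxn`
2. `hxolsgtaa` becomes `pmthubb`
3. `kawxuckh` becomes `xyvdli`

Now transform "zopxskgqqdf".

What's happening: shift every letter 1 place forward in the alphabet (wrapping around), then delete the first 2 characters.
"zopxskgqqdf" → "qytlhrreg".
(Check on "kawxuckh": → "lbxyvdli" → "xyvdli" ✓)

qytlhrreg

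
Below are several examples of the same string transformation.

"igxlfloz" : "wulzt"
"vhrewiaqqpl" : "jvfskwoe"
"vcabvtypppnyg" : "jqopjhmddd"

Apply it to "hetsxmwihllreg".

vshglakwvzz

In each case the input is transformed by: shift every letter 12 places backward in the alphabet (wrapping around), then delete the last 3 characters.
Applying both steps to "hetsxmwihllreg": "vshglakwvzzfsu", then "vshglakwvzz".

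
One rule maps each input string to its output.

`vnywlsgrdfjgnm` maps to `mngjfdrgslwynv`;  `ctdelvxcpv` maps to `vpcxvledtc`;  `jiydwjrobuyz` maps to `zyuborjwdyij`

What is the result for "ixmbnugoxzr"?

rzxogunbmxi

What's happening: reverse the string.
So "ixmbnugoxzr" becomes "rzxogunbmxi".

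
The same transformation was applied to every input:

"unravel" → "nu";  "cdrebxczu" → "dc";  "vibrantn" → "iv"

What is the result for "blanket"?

The rule is to swap each adjacent pair of characters (1↔2, 3↔4, ...), then keep only the first 2 characters.
"blanket" → "lbnaekt" → "lb".
(Check on "vibrantn": → "ivrbnant" → "iv" ✓)

lb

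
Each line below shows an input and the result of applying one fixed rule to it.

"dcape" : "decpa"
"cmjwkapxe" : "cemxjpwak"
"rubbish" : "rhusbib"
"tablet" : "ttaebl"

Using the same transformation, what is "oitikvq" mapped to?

The transformation: take characters alternately from the front and the back (1st, last, 2nd, 2nd-last, ...).
For "oitikvq" the result is "oqivtki".

oqivtki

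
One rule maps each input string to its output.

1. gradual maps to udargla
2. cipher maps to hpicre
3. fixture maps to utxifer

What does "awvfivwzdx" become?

Rule — move the last 2 characters to the front (rotate right by 2), then reverse the string.
For "awvfivwzdx", step one produces "dxawvfivwz"; step two turns that into "zwvifvwaxd".

zwvifvwaxd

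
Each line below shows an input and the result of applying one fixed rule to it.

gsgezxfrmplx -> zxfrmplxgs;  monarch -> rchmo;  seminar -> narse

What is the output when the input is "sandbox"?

boxsa

The rule is to move the first 2 characters to the end (rotate left by 2), then delete the first 2 characters.
For "sandbox" the result is "boxsa".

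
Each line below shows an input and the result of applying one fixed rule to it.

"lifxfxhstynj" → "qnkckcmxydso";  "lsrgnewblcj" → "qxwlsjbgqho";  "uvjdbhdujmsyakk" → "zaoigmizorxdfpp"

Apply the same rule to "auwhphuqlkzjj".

What's happening: shift every letter 5 places forward in the alphabet (wrapping around).
Applying that to "auwhphuqlkzjj" gives "fzbmumzvqpeoo".

fzbmumzvqpeoo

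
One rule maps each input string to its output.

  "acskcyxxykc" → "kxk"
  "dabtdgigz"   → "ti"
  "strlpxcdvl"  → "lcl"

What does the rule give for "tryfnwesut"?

fet

Looking at the pairs, the operation is to delete the first 2 characters, then keep one character in every 3, starting at position 2 (positions 2nd, 5th, 8th, ...).
Starting from "tryfnwesut": after the first operation, "yfnwesut"; after the second, "fet".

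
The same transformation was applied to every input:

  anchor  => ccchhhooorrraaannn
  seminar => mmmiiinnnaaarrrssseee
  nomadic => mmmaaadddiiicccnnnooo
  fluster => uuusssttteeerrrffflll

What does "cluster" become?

uuusssttteeerrrccclll

Each output is the input with this applied: move the first 2 characters to the end (rotate left by 2), then repeat every character 3 times.
On "cluster": the first step gives "ustercl", and the second then gives "uuusssttteeerrrccclll".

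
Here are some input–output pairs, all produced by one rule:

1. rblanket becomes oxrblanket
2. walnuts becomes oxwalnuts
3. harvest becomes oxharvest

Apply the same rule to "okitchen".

oxokitchen

In each case the input is transformed by: prepend "ox".
On "okitchen" that produces "oxokitchen".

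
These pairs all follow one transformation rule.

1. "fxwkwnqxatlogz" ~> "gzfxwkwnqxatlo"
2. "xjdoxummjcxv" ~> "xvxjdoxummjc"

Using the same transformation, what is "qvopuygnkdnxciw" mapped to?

In each case the input is transformed by: move the last 2 characters to the front (rotate right by 2).
So "qvopuygnkdnxciw" becomes "iwqvopuygnkdnxc".

iwqvopuygnkdnxc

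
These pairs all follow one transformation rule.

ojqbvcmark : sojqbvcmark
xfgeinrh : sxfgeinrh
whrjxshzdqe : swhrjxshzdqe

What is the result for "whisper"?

The pattern: prepend "s".
Applying that to "whisper" gives "swhisper".

swhisper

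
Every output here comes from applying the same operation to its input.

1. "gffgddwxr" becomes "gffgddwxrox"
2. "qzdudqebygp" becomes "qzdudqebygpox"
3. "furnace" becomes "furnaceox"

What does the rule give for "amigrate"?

amigrateox

In each case the input is transformed by: append "ox".
For "amigrate" the result is "amigrateox".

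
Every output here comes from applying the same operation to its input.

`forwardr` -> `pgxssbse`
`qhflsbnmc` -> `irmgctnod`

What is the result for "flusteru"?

mgtvfuvs

The transformation: shift every letter 1 place forward in the alphabet (wrapping around), then swap each adjacent pair of characters (1↔2, 3↔4, ...).
Applying both steps to "flusteru": "gmvtufsv", then "mgtvfuvs".
(Check on "qhflsbnmc": → "rigmtcond" → "irmgctnod" ✓)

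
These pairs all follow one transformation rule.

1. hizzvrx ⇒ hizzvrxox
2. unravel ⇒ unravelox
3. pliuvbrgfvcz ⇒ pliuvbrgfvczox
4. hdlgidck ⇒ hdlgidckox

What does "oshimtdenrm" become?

Each output is the input with this applied: append "ox".
"oshimtdenrm" → "oshimtdenrmox".

oshimtdenrmox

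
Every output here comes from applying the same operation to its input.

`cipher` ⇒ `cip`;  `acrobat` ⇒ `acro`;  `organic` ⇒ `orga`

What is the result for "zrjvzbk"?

zrjv

Each output is the input with this applied: delete the last 3 characters.
So "zrjvzbk" becomes "zrjv".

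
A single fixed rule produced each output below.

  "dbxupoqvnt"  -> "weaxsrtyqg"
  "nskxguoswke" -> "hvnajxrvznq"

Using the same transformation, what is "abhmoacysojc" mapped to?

Rule — swap the first and last characters, then shift every letter 3 places forward in the alphabet (wrapping around).
Doing the same to "abhmoacysojc": "fekprdfbvrmd".

fekprdfbvrmd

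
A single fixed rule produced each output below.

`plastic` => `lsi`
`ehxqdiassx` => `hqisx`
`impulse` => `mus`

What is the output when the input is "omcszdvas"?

Looking at the pairs, the operation is to keep every other character starting from the second (positions 2nd, 4th, 6th, ...).
Applying that to "omcszdvas" gives "msda".

msda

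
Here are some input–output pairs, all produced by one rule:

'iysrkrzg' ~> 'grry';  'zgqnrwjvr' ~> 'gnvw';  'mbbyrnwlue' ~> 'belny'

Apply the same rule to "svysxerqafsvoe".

eefqsvv

What's happening: keep every other character starting from the second (positions 2nd, 4th, 6th, ...), then sort the characters into alphabetical order.
Starting from "svysxerqafsvoe": after the first operation, "vseqfve"; after the second, "eefqsvv".
(Check on "zgqnrwjvr": → "gnwv" → "gnvw" ✓)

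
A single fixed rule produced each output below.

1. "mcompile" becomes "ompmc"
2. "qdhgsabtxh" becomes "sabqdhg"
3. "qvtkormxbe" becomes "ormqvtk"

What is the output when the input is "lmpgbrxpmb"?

brxlmpg

Each output is the input with this applied: delete the last 3 characters, then move the last 3 characters to the front (rotate right by 3).
On "lmpgbrxpmb": the first step gives "lmpgbrx", and the second then gives "brxlmpg".
(Check on "qvtkormxbe": → "qvtkorm" → "ormqvtk" ✓)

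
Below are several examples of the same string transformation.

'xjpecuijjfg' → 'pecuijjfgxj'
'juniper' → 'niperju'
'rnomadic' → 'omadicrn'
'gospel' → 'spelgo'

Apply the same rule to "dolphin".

lphindo

What's happening: move the first 2 characters to the end (rotate left by 2).
For "dolphin" the result is "lphindo".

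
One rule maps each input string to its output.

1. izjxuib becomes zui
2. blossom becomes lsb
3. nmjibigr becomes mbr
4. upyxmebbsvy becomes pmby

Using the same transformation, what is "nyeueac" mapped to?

yen

What's happening: move the first character to the end, then keep one character in every 3, starting at position 1 (positions 1st, 4th, 7th, ...).
"nyeueac" → "yeueacn" → "yen".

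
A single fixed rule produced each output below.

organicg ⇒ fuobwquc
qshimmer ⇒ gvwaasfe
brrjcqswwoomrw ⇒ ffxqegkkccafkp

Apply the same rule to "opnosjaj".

dbcgxoxc

In each case the input is transformed by: move the first character to the end, then shift every letter 12 places backward in the alphabet (wrapping around).
For "opnosjaj", step one produces "pnosjajo"; step two turns that into "dbcgxoxc".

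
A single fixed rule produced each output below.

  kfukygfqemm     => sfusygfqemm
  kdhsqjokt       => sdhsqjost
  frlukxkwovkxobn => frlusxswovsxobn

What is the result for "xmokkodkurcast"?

Each output is the input with this applied: replace every "k" with "s".
So "xmokkodkurcast" becomes "xmossodsurcast".

xmossodsurcast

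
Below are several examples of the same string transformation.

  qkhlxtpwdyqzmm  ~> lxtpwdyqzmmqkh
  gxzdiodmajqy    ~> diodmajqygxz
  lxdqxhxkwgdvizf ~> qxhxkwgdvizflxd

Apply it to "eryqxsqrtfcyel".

What's happening: move the first 3 characters to the end (rotate left by 3).
On "eryqxsqrtfcyel" that produces "qxsqrtfcyelery".

qxsqrtfcyelery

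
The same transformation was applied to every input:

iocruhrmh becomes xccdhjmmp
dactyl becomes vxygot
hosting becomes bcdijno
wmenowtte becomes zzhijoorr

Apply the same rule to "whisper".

Rule — sort the characters into alphabetical order, then shift every letter 5 places backward in the alphabet (wrapping around).
"whisper" → "ehiprsw" → "zcdkmnr".

zcdkmnr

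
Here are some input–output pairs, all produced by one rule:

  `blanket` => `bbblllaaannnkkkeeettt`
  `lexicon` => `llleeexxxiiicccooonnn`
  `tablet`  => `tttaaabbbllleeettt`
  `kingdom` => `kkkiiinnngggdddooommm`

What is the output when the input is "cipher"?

Each output is the input with this applied: repeat every character 3 times.
"cipher" → "ccciiippphhheeerrr".

ccciiippphhheeerrr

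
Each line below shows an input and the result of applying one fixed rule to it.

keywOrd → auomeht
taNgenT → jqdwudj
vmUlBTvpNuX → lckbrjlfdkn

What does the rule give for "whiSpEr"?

Rule — shift every letter 10 places backward in the alphabet (wrapping around), then convert every letter to lowercase.
On "whiSpEr" that produces "mxyifuh".

mxyifuh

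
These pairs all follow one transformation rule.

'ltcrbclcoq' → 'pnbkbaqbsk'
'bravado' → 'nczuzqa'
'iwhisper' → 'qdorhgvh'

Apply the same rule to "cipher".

Rule — reverse the string, then shift every letter 1 place backward in the alphabet (wrapping around).
"cipher" → "rehpic" → "qdgohb".

qdgohb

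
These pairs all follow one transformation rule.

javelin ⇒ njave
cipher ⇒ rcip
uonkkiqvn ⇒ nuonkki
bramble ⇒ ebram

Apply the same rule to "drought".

tdrou

Each output is the input with this applied: move the last 3 characters to the front (rotate right by 3), then delete the first 2 characters.
Starting from "drought": after the first operation, "ghtdrou"; after the second, "tdrou".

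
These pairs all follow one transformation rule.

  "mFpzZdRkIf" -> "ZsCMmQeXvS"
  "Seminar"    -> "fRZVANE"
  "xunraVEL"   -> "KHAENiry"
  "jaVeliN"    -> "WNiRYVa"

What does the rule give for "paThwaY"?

What's happening: shift every letter 13 places forward in the alphabet (wrapping around) — i.e. ROT13, then flip the case of every letter.
On "paThwaY" that produces "CNgUJNl".

CNgUJNl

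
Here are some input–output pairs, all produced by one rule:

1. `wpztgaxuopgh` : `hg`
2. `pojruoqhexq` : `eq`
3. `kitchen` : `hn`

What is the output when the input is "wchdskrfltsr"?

rs

Looking at the pairs, the operation is to swap each adjacent pair of characters (1↔2, 3↔4, ...), then keep only the last 2 characters.
Applying that to "wchdskrfltsr" gives "rs".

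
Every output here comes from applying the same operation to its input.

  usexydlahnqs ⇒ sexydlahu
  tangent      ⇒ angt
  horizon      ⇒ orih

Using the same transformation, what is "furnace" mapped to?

The rule is to delete the last 3 characters, then move the first character to the end.
Starting from "furnace": after the first operation, "furn"; after the second, "urnf".

urnf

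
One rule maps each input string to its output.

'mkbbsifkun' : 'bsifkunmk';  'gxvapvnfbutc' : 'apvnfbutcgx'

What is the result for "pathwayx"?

hwayxpa

What's happening: move the first 3 characters to the end (rotate left by 3), then delete the last character.
On "pathwayx": the first step gives "hwayxpat", and the second then gives "hwayxpa".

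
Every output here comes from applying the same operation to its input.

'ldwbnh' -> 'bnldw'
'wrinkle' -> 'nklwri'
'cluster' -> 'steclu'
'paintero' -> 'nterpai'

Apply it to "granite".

nitgra

The rule is to delete the last character, then move the first 3 characters to the end (rotate left by 3).
On "granite" that produces "nitgra".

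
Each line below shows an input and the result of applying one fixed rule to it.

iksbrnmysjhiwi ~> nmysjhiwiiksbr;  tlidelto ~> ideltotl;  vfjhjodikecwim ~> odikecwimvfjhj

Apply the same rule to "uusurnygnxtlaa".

nygnxtlaauusur

The pattern: swap the front and back halves of the string, then move the last 2 characters to the front (rotate right by 2).
So "uusurnygnxtlaa" becomes "nygnxtlaauusur".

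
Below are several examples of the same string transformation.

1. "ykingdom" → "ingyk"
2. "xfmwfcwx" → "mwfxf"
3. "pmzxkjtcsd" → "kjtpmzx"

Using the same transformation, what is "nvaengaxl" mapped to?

engnva

Each output is the input with this applied: delete the last 3 characters, then move the last 3 characters to the front (rotate right by 3).
"nvaengaxl" → "nvaeng" → "engnva".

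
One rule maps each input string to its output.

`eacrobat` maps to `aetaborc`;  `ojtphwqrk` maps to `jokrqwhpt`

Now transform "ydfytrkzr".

dyrzkrtyf

The transformation: reverse the string, then move the last 2 characters to the front (rotate right by 2).
Working it through for "ydfytrkzr": intermediate "rzkrtyfdy", final "dyrzkrtyf".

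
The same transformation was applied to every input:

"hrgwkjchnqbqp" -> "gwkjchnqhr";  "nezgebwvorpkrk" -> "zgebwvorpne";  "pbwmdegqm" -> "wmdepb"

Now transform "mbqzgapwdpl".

qzgapwmb

In each case the input is transformed by: delete the last 3 characters, then move the first 2 characters to the end (rotate left by 2).
Doing the same to "mbqzgapwdpl": "qzgapwmb".
(Check on "nezgebwvorpkrk": → "nezgebwvorp" → "zgebwvorpne" ✓)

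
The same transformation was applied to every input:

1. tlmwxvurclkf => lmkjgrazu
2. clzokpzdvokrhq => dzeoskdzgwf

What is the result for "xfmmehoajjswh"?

btwdpyyhlw

The transformation: shift every letter 11 places backward in the alphabet (wrapping around), then delete the first 3 characters.
Working it through for "xfmmehoajjswh": intermediate "mubbtwdpyyhlw", final "btwdpyyhlw".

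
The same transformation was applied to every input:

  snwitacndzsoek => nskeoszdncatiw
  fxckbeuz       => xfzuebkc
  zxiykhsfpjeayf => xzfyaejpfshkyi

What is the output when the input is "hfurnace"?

fhecanru

The pattern: reverse the string, then move the last 2 characters to the front (rotate right by 2).
"hfurnace" → "ecanrufh" → "fhecanru".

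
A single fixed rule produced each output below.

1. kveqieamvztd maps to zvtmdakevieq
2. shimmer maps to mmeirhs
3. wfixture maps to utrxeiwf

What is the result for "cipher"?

hpeirc

The transformation: move the last 3 characters to the front (rotate right by 3), then take characters alternately from the front and the back (1st, last, 2nd, 2nd-last, ...).
"cipher" → "hercip" → "hpeirc".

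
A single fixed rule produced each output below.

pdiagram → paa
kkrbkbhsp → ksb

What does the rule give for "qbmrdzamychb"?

qhrm

The transformation: take characters alternately from the front and the back (1st, last, 2nd, 2nd-last, ...), then keep one character in every 3, starting at position 1 (positions 1st, 4th, 7th, ...).
On "qbmrdzamychb" that produces "qhrm".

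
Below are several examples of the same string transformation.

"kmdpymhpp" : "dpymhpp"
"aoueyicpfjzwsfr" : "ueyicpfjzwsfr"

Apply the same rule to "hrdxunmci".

dxunmci

The rule is to delete the first 2 characters.
Applying that to "hrdxunmci" gives "dxunmci".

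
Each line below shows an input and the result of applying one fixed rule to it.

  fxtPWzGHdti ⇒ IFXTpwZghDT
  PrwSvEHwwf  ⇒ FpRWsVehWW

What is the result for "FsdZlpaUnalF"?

ffSDzLPAuNAL

Looking at the pairs, the operation is to move the last character to the front, then flip the case of every letter.
Working it through for "FsdZlpaUnalF": intermediate "FFsdZlpaUnal", final "ffSDzLPAuNAL".
(Check on "fxtPWzGHdti": → "ifxtPWzGHdt" → "IFXTpwZghDT" ✓)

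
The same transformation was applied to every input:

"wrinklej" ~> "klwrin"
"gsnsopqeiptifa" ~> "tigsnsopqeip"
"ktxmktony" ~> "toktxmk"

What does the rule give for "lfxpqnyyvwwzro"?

The rule is to delete the last 2 characters, then move the last 2 characters to the front (rotate right by 2).
Applying that to "lfxpqnyyvwwzro" gives "wzlfxpqnyyvw".

wzlfxpqnyyvw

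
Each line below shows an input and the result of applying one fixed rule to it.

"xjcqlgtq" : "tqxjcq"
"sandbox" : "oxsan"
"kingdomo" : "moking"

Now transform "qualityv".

yvqual

Rule — move the last 2 characters to the front (rotate right by 2), then delete the last 2 characters.
Working it through for "qualityv": intermediate "yvqualit", final "yvqual".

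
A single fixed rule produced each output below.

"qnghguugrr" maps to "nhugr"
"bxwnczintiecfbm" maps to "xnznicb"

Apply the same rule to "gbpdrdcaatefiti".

Looking at the pairs, the operation is to keep every other character starting from the second (positions 2nd, 4th, 6th, ...).
For "gbpdrdcaatefiti" the result is "bddatft".

bddatft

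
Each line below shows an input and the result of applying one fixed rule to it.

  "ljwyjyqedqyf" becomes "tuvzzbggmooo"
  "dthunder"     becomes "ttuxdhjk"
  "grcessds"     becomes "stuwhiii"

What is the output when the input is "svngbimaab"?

qqrrwycdil

Rule — sort the characters into alphabetical order, then shift every letter 10 places backward in the alphabet (wrapping around).
Applying both steps to "svngbimaab": "aabbgimnsv", then "qqrrwycdil".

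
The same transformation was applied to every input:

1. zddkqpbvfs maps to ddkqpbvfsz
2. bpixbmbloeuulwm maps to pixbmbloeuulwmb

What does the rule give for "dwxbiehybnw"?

wxbiehybnwd

Looking at the pairs, the operation is to move the first character to the end.
On "dwxbiehybnw" that produces "wxbiehybnwd".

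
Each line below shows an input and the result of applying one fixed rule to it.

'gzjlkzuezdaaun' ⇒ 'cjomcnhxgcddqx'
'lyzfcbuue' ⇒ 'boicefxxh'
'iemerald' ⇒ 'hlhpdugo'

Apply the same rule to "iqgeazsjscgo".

Looking at the pairs, the operation is to swap each adjacent pair of characters (1↔2, 3↔4, ...), then shift every letter 3 places forward in the alphabet (wrapping around).
For "iqgeazsjscgo", step one produces "qiegzajscsog"; step two turns that into "tlhjcdmvfvrj".

tlhjcdmvfvrj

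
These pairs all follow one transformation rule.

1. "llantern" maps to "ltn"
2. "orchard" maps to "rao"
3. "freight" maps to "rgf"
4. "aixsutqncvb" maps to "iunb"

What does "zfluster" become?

Rule — move the first character to the end, then keep one character in every 3, starting at position 1 (positions 1st, 4th, 7th, ...).
On "zfluster": the first step gives "flusterz", and the second then gives "fsr".

fsr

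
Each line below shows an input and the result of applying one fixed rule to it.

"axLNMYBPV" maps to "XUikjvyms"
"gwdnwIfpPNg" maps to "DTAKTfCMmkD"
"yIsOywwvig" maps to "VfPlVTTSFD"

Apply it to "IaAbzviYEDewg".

fXxYWSFvbaBTD

The rule is to flip the case of every letter, then shift every letter 3 places backward in the alphabet (wrapping around).
"IaAbzviYEDewg" → "iAaBZVIyedEWG" → "fXxYWSFvbaBTD".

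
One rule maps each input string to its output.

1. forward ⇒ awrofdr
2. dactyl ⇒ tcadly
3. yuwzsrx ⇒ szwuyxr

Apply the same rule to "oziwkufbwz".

The pattern: reverse the string, then move the first 2 characters to the end (rotate left by 2).
Applying both steps to "oziwkufbwz": "zwbfukwizo", then "bfukwizozw".

bfukwizozw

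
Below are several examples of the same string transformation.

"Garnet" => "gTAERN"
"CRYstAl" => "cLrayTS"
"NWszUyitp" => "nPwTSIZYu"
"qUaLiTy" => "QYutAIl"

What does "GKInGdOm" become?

gMkoiDNg

In each case the input is transformed by: take characters alternately from the front and the back (1st, last, 2nd, 2nd-last, ...), then flip the case of every letter.
So "GKInGdOm" becomes "gMkoiDNg".
(Check on "NWszUyitp": → "NpWtsizyU" → "nPwTSIZYu" ✓)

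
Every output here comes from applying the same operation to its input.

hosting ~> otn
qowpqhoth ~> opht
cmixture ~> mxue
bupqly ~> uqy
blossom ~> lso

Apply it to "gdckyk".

dkk

In each case the input is transformed by: keep every other character starting from the second (positions 2nd, 4th, 6th, ...).
For "gdckyk" the result is "dkk".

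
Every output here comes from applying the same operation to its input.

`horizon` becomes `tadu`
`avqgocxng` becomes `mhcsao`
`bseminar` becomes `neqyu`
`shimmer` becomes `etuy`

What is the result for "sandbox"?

The transformation: delete the last 3 characters, then shift every letter 12 places forward in the alphabet (wrapping around).
Applying both steps to "sandbox": "sand", then "emzp".
(Check on "horizon": → "hori" → "tadu" ✓)

emzp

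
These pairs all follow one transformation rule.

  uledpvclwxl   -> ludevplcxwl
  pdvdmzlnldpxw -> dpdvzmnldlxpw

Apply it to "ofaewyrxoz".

Rule — swap each adjacent pair of characters (1↔2, 3↔4, ...).
On "ofaewyrxoz" that produces "foeaywxrzo".

foeaywxrzo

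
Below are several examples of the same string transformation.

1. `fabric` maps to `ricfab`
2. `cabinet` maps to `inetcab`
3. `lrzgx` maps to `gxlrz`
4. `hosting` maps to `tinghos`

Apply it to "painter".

The transformation: move the first 3 characters to the end (rotate left by 3).
So "painter" becomes "nterpai".

nterpai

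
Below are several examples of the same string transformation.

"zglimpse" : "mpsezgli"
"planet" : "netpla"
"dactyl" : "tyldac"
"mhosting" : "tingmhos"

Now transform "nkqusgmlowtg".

mlowtgnkqusg

The rule is to swap the front and back halves of the string.
For "nkqusgmlowtg" the result is "mlowtgnkqusg".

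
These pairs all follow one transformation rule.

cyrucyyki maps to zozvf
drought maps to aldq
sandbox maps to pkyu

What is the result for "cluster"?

zrqo

What's happening: keep every other character starting from the first (positions 1st, 3rd, 5th, ...), then shift every letter 3 places backward in the alphabet (wrapping around).
Working it through for "cluster": intermediate "cutr", final "zrqo".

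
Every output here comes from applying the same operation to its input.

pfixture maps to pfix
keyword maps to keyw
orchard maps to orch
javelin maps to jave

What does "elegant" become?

Rule — keep only the first 4 characters.
Applying that to "elegant" gives "eleg".

eleg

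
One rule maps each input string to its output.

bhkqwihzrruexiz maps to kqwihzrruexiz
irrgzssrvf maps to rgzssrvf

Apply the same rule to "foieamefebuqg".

The rule is to delete the first 2 characters.
So "foieamefebuqg" becomes "ieamefebuqg".

ieamefebuqg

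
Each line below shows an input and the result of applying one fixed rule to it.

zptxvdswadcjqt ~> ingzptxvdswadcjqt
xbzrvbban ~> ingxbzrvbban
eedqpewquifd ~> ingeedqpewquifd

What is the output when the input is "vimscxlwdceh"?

ingvimscxlwdceh

Looking at the pairs, the operation is to prepend "ing".
So "vimscxlwdceh" becomes "ingvimscxlwdceh".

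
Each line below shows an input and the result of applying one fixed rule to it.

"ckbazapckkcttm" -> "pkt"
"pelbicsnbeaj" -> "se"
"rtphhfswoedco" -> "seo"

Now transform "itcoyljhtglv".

What's happening: keep one character in every 3, starting at position 1 (positions 1st, 4th, 7th, ...), then delete the first 2 characters.
So "itcoyljhtglv" becomes "jg".

jg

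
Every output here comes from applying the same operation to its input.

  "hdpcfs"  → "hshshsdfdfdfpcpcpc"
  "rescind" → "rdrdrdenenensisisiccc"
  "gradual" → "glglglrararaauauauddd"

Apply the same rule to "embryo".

eoeoeomymymybrbrbr

The rule is to repeat every character 3 times, then take characters alternately from the front and the back (1st, last, 2nd, 2nd-last, ...).
On "embryo" that produces "eoeoeomymymybrbrbr".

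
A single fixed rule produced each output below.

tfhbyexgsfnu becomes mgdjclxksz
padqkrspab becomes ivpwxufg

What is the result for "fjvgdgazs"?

alilfex

Looking at the pairs, the operation is to shift every letter 5 places forward in the alphabet (wrapping around), then delete the first 2 characters.
Working it through for "fjvgdgazs": intermediate "koalilfex", final "alilfex".
(Check on "tfhbyexgsfnu": → "ykmgdjclxksz" → "mgdjclxksz" ✓)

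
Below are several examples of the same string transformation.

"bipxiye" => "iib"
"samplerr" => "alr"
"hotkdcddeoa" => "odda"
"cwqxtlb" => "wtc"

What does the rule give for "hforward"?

The rule is to move the first character to the end, then keep one character in every 3, starting at position 1 (positions 1st, 4th, 7th, ...).
Starting from "hforward": after the first operation, "forwardh"; after the second, "fwd".

fwd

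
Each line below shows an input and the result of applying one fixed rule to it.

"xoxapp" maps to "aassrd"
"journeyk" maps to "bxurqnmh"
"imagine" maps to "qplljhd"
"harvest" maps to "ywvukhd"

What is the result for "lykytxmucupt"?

bbaxxwwsponf

Rule — sort the characters into reverse alphabetical order, then shift every letter 3 places forward in the alphabet (wrapping around).
Starting from "lykytxmucupt": after the first operation, "yyxuuttpmlkc"; after the second, "bbaxxwwsponf".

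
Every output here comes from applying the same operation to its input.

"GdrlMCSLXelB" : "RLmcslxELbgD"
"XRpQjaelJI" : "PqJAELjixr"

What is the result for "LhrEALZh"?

Looking at the pairs, the operation is to move the first 2 characters to the end (rotate left by 2), then flip the case of every letter.
Starting from "LhrEALZh": after the first operation, "rEALZhLh"; after the second, "RealzHlH".

RealzHlH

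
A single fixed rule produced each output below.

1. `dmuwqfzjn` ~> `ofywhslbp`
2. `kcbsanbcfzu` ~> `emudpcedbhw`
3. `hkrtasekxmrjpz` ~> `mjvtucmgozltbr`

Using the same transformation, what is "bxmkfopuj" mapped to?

zdmoqhwrl

In each case the input is transformed by: shift every letter 2 places forward in the alphabet (wrapping around), then swap each adjacent pair of characters (1↔2, 3↔4, ...).
On "bxmkfopuj": the first step gives "dzomhqrwl", and the second then gives "zdmoqhwrl".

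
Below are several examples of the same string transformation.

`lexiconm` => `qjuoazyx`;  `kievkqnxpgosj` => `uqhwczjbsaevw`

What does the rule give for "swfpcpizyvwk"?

irbobulkhiwe

What's happening: move the first character to the end, then shift every letter 12 places forward in the alphabet (wrapping around).
"swfpcpizyvwk" → "wfpcpizyvwks" → "irbobulkhiwe".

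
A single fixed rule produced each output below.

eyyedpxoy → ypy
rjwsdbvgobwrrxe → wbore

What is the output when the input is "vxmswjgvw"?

Looking at the pairs, the operation is to keep one character in every 3, starting at position 3 (positions 3rd, 6th, 9th, ...).
"vxmswjgvw" → "mjw".

mjw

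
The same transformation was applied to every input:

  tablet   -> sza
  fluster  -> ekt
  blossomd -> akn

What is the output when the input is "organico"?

What's happening: shift every letter 1 place backward in the alphabet (wrapping around), then keep only the first 3 characters.
For "organico", step one produces "nqfzmhbn"; step two turns that into "nqf".
(Check on "blossomd": → "aknrrnlc" → "akn" ✓)

nqf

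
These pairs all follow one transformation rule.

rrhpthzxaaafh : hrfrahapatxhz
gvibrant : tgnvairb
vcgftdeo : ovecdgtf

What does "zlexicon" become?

Each output is the input with this applied: reverse the string, then take characters alternately from the front and the back (1st, last, 2nd, 2nd-last, ...).
For "zlexicon", step one produces "nocixelz"; step two turns that into "nzolceix".

nzolceix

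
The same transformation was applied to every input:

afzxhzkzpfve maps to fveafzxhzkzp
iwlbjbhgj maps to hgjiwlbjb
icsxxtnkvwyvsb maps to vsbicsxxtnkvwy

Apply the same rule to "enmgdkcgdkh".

Each output is the input with this applied: move the last 3 characters to the front (rotate right by 3).
Doing the same to "enmgdkcgdkh": "dkhenmgdkcg".

dkhenmgdkcg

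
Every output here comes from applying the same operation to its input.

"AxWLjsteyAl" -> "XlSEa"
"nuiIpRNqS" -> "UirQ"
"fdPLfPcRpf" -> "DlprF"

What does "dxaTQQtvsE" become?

XtqVe

Each output is the input with this applied: flip the case of every letter, then keep every other character starting from the second (positions 2nd, 4th, 6th, ...).
For "dxaTQQtvsE", step one produces "DXAtqqTVSe"; step two turns that into "XtqVe".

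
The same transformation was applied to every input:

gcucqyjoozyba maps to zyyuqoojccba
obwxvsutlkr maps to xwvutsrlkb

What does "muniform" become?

uronmif

Rule — delete the first character, then sort the characters into reverse alphabetical order.
"muniform" → "uniform" → "uronmif".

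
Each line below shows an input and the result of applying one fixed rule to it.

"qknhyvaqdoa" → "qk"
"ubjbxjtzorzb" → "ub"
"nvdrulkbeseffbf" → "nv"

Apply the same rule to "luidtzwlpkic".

What's happening: keep only the first 2 characters.
For "luidtzwlpkic" the result is "lu".

lu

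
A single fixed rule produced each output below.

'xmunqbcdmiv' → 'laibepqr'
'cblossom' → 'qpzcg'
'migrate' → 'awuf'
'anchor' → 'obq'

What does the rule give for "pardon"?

dof

The pattern: delete the last 3 characters, then shift every letter 12 places backward in the alphabet (wrapping around).
"pardon" → "par" → "dof".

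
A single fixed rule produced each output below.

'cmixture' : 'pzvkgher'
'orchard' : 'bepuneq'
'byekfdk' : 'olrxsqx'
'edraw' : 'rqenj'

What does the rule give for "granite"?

The rule is to shift every letter 13 places forward in the alphabet (wrapping around) — i.e. ROT13.
On "granite" that produces "tenavgr".

tenavgr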